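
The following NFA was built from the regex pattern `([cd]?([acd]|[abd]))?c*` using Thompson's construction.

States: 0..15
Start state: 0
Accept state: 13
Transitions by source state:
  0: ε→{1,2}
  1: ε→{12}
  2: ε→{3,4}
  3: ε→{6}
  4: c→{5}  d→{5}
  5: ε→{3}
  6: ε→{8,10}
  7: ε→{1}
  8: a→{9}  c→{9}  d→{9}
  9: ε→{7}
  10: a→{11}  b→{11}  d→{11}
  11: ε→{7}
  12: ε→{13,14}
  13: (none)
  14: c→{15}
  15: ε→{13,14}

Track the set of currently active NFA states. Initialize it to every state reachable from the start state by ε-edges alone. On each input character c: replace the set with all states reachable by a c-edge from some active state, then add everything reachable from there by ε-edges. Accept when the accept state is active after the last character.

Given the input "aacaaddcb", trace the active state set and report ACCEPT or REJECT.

Answer: REJECT

Derivation:
S₀ = ε-closure({0}) = {0,1,2,3,4,6,8,10,12,13,14}
'a' @ 1: {1,7,9,11,12,13,14}  (accept∈set)
'a' @ 2: {}  — dead — no transitions
rest 'caaddcb' ignored (set empty)
final: {}; accept 13 not in set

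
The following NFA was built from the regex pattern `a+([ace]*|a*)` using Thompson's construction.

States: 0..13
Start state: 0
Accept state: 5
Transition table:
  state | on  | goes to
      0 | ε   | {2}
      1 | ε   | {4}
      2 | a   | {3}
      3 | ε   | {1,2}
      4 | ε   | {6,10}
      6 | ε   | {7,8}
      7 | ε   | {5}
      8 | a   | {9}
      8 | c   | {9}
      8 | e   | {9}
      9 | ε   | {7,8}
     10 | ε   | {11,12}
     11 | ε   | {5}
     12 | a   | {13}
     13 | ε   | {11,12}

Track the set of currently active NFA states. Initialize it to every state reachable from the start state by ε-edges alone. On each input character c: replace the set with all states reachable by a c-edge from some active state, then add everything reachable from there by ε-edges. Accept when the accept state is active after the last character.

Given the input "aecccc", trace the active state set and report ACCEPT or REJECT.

Answer: ACCEPT

Derivation:
initial (ε-close {0}): {0,2}
'a' @ 1: {1,2,3,4,5,6,7,8,10,11,12}  (accept∈set)
'e' @ 2: {5,7,8,9}  (accept∈set)
'c' @ 3: {5,7,8,9}  (accept∈set)
'c' @ 4: {5,7,8,9}  (accept∈set)
'c' @ 5: {5,7,8,9}  (accept∈set)
'c' @ 6: {5,7,8,9}  (accept∈set)
end set {5,7,8,9} — state 5 in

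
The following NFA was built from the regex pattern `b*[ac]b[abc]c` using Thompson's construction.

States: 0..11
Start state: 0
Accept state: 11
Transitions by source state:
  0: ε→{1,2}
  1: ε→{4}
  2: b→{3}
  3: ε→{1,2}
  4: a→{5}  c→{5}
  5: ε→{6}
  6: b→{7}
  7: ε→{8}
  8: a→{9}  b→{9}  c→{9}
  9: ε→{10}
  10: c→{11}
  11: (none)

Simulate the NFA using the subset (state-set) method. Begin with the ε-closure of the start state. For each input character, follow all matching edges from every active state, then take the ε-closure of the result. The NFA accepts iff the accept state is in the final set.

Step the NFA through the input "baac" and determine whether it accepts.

Answer: REJECT

Derivation:
initial (ε-close {0}): {0,1,2,4}
'b' @ 1: {1,2,3,4}
'a' @ 2: {5,6}
'a' @ 3: {}  — state set empty
rest 'c' ignored (set empty)
end set {} — state 11 not in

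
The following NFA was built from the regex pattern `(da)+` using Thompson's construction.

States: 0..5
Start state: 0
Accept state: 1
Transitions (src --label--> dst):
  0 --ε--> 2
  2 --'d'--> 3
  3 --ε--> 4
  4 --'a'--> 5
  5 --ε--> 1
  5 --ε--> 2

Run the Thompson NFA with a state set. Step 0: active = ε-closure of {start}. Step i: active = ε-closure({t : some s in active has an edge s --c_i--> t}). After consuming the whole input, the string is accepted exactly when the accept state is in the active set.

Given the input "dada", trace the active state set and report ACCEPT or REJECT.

Answer: ACCEPT

Trace:
S₀ = ε-closure({0}) = {0,2}
'd' @ 1: {3,4}
'a' @ 2: {1,2,5}  ✓accept
'd' @ 3: {3,4}
'a' @ 4: {1,2,5}  ✓accept
after full input: {1,2,5}  (accept=1 in)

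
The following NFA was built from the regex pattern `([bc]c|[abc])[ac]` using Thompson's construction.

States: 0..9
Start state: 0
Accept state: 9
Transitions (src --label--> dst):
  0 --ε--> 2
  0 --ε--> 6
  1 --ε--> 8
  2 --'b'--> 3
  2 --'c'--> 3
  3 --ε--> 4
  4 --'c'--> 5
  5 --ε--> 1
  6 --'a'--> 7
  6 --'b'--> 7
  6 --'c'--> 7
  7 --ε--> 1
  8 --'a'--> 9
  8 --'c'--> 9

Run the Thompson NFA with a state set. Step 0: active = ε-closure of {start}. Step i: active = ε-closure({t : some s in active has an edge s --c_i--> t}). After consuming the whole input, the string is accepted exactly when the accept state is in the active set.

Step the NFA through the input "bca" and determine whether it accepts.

S₀ = ε-closure({0}) = {0,2,6}
'b' @ 1: {1,3,4,7,8}
'c' @ 2: {1,5,8,9}  [accepting]
'a' @ 3: {9}  [accepting]
end set {9} — state 9 in

Answer: ACCEPT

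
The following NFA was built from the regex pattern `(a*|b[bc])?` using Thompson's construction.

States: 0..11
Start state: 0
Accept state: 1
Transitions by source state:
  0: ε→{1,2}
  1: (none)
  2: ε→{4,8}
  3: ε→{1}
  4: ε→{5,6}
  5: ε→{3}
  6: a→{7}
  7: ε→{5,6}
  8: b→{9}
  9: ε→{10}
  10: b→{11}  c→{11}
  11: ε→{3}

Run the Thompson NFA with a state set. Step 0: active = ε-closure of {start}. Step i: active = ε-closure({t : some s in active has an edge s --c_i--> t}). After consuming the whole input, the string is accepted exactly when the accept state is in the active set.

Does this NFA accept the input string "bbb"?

S₀ = ε-closure({0}) = {0,1,2,3,4,5,6,8}
'b' @ 1: {9,10}
'b' @ 2: {1,3,11}  ✓accept
'b' @ 3: {}  — state set empty
final: {}; accept 1 not in set

Answer: REJECT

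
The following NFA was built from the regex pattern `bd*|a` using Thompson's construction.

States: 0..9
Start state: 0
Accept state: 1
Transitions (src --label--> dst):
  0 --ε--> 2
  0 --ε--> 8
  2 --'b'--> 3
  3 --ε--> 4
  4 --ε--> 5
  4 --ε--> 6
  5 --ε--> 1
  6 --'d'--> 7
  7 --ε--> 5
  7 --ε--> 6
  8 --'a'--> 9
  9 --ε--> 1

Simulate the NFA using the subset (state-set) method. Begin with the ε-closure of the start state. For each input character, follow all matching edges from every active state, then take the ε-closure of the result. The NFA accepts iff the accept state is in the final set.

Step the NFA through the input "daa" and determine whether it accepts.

start: ε-closure({0}) = {0,2,8}
'd' @ 1: {}  — no active states
rest 'aa' ignored (set empty)
after full input: {}  (accept=1 not in)

Answer: REJECT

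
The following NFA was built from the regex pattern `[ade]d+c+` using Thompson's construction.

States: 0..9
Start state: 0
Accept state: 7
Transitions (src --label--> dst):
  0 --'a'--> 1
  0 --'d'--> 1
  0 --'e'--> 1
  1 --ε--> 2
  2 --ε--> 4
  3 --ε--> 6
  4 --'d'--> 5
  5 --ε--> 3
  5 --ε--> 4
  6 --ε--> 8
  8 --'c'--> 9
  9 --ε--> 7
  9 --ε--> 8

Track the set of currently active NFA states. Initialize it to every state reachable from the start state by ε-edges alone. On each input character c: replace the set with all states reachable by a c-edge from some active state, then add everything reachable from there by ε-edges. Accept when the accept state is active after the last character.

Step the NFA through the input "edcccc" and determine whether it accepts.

initial (ε-close {0}): {0}
'e' @ 1: {1,2,4}
'd' @ 2: {3,4,5,6,8}
'c' @ 3: {7,8,9}  (accept∈set)
'c' @ 4: {7,8,9}  (accept∈set)
'c' @ 5: {7,8,9}  (accept∈set)
'c' @ 6: {7,8,9}  (accept∈set)
end set {7,8,9} — state 7 in

Answer: ACCEPT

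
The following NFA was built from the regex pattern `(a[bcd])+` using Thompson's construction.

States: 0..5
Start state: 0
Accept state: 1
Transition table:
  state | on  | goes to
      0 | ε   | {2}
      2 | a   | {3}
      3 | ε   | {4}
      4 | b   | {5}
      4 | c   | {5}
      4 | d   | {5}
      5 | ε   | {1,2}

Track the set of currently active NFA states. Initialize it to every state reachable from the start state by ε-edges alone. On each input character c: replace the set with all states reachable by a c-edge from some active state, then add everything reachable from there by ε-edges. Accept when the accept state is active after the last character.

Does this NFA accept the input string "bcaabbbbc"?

start: ε-closure({0}) = {0,2}
'b' @ 1: {}  — dead — no transitions
rest 'caabbbbc' ignored (set empty)
after full input: {}  (accept=1 not in)

Answer: REJECT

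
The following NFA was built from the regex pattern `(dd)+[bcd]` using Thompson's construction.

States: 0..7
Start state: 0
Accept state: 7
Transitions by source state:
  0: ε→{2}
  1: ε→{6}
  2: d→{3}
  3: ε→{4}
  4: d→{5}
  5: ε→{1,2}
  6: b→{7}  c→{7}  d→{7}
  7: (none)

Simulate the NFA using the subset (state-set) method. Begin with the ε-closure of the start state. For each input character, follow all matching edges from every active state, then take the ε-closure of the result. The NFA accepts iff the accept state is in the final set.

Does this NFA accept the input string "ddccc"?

start: ε-closure({0}) = {0,2}
'd' @ 1: {3,4}
'd' @ 2: {1,2,5,6}
'c' @ 3: {7}  ✓accept
'c' @ 4: {}  — state set empty
rest 'c' ignored (set empty)
after full input: {}  (accept=7 not in)

Answer: REJECT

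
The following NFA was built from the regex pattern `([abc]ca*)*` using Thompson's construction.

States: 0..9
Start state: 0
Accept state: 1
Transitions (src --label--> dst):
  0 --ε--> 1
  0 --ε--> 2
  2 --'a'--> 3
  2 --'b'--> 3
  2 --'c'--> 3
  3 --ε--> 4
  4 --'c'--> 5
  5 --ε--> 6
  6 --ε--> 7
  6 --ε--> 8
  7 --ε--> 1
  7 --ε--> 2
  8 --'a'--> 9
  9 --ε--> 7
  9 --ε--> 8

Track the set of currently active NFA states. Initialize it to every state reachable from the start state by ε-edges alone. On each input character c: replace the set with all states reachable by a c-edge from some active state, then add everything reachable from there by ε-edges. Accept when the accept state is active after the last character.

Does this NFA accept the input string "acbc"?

Answer: ACCEPT

Trace:
start: ε-closure({0}) = {0,1,2}
'a' @ 1: {3,4}
'c' @ 2: {1,2,5,6,7,8}  ✓accept
'b' @ 3: {3,4}
'c' @ 4: {1,2,5,6,7,8}  ✓accept
after full input: {1,2,5,6,7,8}  (accept=1 in)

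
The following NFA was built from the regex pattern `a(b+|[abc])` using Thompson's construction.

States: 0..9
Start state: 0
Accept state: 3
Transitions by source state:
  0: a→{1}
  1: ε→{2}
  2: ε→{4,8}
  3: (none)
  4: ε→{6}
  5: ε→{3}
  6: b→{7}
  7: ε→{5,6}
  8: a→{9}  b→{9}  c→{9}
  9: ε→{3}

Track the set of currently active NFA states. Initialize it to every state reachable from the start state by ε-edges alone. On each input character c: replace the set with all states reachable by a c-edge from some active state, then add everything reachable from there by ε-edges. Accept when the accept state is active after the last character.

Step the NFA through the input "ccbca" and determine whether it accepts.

start: ε-closure({0}) = {0}
'c' @ 1: {}  — dead — no transitions
rest 'cbca' ignored (set empty)
final: {}; accept 3 not in set

Answer: REJECT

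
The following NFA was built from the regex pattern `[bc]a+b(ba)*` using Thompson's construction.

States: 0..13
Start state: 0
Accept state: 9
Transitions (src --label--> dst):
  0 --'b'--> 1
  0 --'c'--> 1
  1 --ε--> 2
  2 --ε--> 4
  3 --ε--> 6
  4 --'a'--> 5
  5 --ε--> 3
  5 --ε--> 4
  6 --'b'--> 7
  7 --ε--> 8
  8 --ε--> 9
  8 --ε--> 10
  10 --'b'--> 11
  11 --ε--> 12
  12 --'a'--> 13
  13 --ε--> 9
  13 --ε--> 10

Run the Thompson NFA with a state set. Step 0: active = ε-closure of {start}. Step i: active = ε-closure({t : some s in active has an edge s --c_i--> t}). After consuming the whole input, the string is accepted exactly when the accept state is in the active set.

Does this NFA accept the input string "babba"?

Answer: ACCEPT

Steps:
S₀ = ε-closure({0}) = {0}
'b' @ 1: {1,2,4}
'a' @ 2: {3,4,5,6}
'b' @ 3: {7,8,9,10}  ✓accept
'b' @ 4: {11,12}
'a' @ 5: {9,10,13}  ✓accept
final: {9,10,13}; accept 9 in set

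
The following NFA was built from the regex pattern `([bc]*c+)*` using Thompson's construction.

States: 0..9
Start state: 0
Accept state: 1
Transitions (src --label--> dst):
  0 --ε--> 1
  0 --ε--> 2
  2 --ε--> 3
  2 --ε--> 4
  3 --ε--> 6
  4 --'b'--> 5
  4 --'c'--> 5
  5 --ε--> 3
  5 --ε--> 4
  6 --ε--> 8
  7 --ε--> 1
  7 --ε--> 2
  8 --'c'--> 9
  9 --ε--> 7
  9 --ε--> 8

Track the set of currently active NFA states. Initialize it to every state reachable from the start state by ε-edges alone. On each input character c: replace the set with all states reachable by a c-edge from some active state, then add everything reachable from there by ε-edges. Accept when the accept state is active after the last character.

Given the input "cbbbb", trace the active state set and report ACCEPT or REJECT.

S₀ = ε-closure({0}) = {0,1,2,3,4,6,8}
'c' @ 1: {1,2,3,4,5,6,7,8,9}  (accept∈set)
'b' @ 2: {3,4,5,6,8}
'b' @ 3: {3,4,5,6,8}
'b' @ 4: {3,4,5,6,8}
'b' @ 5: {3,4,5,6,8}
final: {3,4,5,6,8}; accept 1 not in set

Answer: REJECT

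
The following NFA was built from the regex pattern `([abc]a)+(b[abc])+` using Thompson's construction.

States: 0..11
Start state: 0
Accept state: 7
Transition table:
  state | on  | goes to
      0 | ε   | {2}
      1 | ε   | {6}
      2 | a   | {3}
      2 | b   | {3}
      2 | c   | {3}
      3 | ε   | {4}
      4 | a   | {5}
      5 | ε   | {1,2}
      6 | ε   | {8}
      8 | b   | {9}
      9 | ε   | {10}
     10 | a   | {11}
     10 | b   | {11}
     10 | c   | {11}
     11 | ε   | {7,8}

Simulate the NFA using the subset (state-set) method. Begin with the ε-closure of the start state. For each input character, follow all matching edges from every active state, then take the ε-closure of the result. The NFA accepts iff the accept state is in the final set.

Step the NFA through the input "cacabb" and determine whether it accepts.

initial (ε-close {0}): {0,2}
'c' @ 1: {3,4}
'a' @ 2: {1,2,5,6,8}
'c' @ 3: {3,4}
'a' @ 4: {1,2,5,6,8}
'b' @ 5: {3,4,9,10}
'b' @ 6: {7,8,11}  (accept∈set)
end set {7,8,11} — state 7 in

Answer: ACCEPT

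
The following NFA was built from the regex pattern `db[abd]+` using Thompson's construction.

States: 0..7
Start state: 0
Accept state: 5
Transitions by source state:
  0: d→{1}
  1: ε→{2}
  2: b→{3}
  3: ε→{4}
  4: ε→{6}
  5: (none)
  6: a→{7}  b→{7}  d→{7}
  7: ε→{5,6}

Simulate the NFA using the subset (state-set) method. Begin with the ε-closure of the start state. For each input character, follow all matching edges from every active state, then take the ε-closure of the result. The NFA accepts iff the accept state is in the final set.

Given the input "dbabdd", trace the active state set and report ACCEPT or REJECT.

Answer: ACCEPT

Steps:
S₀ = ε-closure({0}) = {0}
'd' @ 1: {1,2}
'b' @ 2: {3,4,6}
'a' @ 3: {5,6,7}  [accepting]
'b' @ 4: {5,6,7}  [accepting]
'd' @ 5: {5,6,7}  [accepting]
'd' @ 6: {5,6,7}  [accepting]
after full input: {5,6,7}  (accept=5 in)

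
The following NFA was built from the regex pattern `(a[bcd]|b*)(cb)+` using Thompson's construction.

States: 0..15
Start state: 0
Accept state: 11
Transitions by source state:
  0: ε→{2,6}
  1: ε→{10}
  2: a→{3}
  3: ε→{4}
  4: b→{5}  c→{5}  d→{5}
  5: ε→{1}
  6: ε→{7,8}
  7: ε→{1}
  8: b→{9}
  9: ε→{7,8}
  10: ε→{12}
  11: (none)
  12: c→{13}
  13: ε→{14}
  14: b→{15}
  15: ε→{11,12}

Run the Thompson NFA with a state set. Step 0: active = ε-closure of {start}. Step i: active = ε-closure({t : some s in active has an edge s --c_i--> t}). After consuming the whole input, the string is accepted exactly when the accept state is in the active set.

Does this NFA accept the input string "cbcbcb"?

Answer: ACCEPT

Trace:
start: ε-closure({0}) = {0,1,2,6,7,8,10,12}
'c' @ 1: {13,14}
'b' @ 2: {11,12,15}  [accepting]
'c' @ 3: {13,14}
'b' @ 4: {11,12,15}  [accepting]
'c' @ 5: {13,14}
'b' @ 6: {11,12,15}  [accepting]
after full input: {11,12,15}  (accept=11 in)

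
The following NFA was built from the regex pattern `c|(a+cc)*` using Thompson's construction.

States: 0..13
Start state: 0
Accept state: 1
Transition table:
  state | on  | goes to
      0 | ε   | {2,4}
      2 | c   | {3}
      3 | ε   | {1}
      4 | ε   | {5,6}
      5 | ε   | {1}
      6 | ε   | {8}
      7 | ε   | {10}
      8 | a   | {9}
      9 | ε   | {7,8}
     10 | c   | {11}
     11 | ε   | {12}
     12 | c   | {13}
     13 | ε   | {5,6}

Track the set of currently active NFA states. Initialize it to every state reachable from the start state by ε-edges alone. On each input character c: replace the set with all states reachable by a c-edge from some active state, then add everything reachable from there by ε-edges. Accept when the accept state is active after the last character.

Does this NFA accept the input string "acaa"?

start: ε-closure({0}) = {0,1,2,4,5,6,8}
'a' @ 1: {7,8,9,10}
'c' @ 2: {11,12}
'a' @ 3: {}  — no active states
rest 'a' ignored (set empty)
end set {} — state 1 not in

Answer: REJECT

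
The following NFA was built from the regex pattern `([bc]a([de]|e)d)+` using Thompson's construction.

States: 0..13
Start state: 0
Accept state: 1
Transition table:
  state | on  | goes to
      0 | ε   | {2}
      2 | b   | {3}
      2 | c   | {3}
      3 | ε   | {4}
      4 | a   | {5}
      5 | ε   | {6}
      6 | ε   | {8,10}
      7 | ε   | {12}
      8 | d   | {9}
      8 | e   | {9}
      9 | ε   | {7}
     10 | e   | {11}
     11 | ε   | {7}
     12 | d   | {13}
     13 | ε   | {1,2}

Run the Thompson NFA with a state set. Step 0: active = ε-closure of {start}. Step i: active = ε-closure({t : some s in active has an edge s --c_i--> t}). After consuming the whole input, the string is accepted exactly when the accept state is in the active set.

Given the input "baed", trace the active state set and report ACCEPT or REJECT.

Answer: ACCEPT

Steps:
S₀ = ε-closure({0}) = {0,2}
'b' @ 1: {3,4}
'a' @ 2: {5,6,8,10}
'e' @ 3: {7,9,11,12}
'd' @ 4: {1,2,13}  (accept∈set)
end set {1,2,13} — state 1 in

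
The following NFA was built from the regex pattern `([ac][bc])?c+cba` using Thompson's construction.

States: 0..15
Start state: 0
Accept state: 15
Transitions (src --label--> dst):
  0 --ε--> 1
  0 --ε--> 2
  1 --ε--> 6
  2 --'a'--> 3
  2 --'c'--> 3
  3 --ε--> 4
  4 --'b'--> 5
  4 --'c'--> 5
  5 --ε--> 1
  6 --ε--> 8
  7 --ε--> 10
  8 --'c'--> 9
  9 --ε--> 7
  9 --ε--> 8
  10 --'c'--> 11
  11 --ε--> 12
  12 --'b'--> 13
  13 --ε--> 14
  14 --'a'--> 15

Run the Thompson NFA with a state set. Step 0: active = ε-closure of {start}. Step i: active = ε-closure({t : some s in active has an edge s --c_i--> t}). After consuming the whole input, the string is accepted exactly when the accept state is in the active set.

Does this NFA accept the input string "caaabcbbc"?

initial (ε-close {0}): {0,1,2,6,8}
'c' @ 1: {3,4,7,8,9,10}
'a' @ 2: {}  — state set empty
rest 'aabcbbc' ignored (set empty)
final: {}; accept 15 not in set

Answer: REJECT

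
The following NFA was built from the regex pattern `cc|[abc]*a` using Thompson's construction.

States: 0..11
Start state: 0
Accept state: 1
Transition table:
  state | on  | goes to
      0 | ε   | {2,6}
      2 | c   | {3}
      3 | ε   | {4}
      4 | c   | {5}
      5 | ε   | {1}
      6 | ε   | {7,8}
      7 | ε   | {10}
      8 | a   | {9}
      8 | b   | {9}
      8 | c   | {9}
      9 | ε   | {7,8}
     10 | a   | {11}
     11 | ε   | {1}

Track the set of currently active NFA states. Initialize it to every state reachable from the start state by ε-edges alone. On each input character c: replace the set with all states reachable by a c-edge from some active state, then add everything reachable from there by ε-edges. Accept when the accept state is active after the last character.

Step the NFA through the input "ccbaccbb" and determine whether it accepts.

initial (ε-close {0}): {0,2,6,7,8,10}
'c' @ 1: {3,4,7,8,9,10}
'c' @ 2: {1,5,7,8,9,10}  (accept∈set)
'b' @ 3: {7,8,9,10}
'a' @ 4: {1,7,8,9,10,11}  (accept∈set)
'c' @ 5: {7,8,9,10}
'c' @ 6: {7,8,9,10}
'b' @ 7: {7,8,9,10}
'b' @ 8: {7,8,9,10}
end set {7,8,9,10} — state 1 not in

Answer: REJECT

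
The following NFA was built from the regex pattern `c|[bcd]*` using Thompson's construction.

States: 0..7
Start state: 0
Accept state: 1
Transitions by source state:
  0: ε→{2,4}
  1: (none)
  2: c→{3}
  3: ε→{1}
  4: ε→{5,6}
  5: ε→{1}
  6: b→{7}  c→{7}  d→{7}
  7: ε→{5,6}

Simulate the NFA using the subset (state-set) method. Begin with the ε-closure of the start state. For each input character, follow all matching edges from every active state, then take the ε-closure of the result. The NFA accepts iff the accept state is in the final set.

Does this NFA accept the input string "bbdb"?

Answer: ACCEPT

Trace:
S₀ = ε-closure({0}) = {0,1,2,4,5,6}
'b' @ 1: {1,5,6,7}  (accept∈set)
'b' @ 2: {1,5,6,7}  (accept∈set)
'd' @ 3: {1,5,6,7}  (accept∈set)
'b' @ 4: {1,5,6,7}  (accept∈set)
after full input: {1,5,6,7}  (accept=1 in)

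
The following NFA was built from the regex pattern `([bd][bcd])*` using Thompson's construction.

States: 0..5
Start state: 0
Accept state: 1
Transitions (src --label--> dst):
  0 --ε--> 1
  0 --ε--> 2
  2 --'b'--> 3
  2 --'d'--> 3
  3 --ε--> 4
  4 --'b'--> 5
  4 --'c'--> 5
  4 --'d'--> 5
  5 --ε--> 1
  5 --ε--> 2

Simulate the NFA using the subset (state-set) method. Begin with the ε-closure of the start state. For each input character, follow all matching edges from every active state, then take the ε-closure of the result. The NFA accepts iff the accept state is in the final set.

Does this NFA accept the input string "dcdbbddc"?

start: ε-closure({0}) = {0,1,2}
'd' @ 1: {3,4}
'c' @ 2: {1,2,5}  ✓accept
'd' @ 3: {3,4}
'b' @ 4: {1,2,5}  ✓accept
'b' @ 5: {3,4}
'd' @ 6: {1,2,5}  ✓accept
'd' @ 7: {3,4}
'c' @ 8: {1,2,5}  ✓accept
end set {1,2,5} — state 1 in

Answer: ACCEPT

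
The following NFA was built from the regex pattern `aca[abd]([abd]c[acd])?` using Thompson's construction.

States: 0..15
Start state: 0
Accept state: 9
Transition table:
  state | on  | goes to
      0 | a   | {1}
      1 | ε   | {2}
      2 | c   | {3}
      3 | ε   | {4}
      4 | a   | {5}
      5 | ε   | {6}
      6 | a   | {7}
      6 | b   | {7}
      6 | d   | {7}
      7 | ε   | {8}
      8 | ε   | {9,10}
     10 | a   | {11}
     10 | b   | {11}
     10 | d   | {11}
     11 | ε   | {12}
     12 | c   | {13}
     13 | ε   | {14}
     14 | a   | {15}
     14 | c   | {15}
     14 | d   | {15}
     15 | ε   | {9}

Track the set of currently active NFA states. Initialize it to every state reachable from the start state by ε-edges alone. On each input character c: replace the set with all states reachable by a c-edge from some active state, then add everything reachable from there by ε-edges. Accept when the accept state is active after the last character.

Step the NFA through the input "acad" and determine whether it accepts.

Answer: ACCEPT

Steps:
start: ε-closure({0}) = {0}
'a' @ 1: {1,2}
'c' @ 2: {3,4}
'a' @ 3: {5,6}
'd' @ 4: {7,8,9,10}  ✓accept
after full input: {7,8,9,10}  (accept=9 in)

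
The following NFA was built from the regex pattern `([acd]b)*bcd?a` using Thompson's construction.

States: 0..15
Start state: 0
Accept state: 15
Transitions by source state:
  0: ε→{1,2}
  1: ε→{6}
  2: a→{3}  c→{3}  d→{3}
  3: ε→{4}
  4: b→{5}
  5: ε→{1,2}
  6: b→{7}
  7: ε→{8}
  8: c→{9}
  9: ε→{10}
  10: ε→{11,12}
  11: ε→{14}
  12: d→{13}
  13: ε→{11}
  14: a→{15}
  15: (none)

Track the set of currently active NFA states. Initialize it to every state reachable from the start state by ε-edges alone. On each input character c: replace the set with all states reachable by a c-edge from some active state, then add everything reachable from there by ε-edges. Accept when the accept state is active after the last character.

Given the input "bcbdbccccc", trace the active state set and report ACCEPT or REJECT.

initial (ε-close {0}): {0,1,2,6}
'b' @ 1: {7,8}
'c' @ 2: {9,10,11,12,14}
'b' @ 3: {}  — no active states
rest 'dbccccc' ignored (set empty)
end set {} — state 15 not in

Answer: REJECT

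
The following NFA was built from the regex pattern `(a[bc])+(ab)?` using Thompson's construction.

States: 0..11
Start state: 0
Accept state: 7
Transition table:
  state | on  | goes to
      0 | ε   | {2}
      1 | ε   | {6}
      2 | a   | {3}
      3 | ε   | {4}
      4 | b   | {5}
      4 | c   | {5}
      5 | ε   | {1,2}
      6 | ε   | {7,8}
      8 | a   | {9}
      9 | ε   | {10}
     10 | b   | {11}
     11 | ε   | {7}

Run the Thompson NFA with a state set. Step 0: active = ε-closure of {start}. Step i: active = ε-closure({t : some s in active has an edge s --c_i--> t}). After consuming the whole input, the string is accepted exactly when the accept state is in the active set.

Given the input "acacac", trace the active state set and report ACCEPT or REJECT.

Answer: ACCEPT

Steps:
start: ε-closure({0}) = {0,2}
'a' @ 1: {3,4}
'c' @ 2: {1,2,5,6,7,8}  [accepting]
'a' @ 3: {3,4,9,10}
'c' @ 4: {1,2,5,6,7,8}  [accepting]
'a' @ 5: {3,4,9,10}
'c' @ 6: {1,2,5,6,7,8}  [accepting]
final: {1,2,5,6,7,8}; accept 7 in set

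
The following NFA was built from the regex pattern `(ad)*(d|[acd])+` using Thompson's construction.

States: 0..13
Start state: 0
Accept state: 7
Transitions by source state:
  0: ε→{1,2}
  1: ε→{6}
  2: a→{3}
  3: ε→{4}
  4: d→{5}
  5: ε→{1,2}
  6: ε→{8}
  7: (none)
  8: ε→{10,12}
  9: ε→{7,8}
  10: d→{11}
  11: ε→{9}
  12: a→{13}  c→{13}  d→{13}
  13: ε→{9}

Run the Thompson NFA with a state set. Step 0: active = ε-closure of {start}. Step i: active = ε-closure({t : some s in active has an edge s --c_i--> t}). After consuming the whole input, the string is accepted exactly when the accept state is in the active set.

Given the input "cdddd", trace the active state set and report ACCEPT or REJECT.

Answer: ACCEPT

Steps:
S₀ = ε-closure({0}) = {0,1,2,6,8,10,12}
'c' @ 1: {7,8,9,10,12,13}  (accept∈set)
'd' @ 2: {7,8,9,10,11,12,13}  (accept∈set)
'd' @ 3: {7,8,9,10,11,12,13}  (accept∈set)
'd' @ 4: {7,8,9,10,11,12,13}  (accept∈set)
'd' @ 5: {7,8,9,10,11,12,13}  (accept∈set)
end set {7,8,9,10,11,12,13} — state 7 in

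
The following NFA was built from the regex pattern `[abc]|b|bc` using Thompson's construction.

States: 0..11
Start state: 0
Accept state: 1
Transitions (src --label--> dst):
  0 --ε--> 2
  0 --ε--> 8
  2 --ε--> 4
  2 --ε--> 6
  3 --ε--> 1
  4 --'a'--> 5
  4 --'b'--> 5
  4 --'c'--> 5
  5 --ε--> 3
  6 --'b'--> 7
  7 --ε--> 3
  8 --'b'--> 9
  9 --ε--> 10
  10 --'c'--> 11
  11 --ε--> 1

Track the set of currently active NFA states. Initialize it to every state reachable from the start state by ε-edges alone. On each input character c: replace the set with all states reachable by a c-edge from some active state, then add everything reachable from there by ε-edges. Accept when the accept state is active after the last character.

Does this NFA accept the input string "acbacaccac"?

start: ε-closure({0}) = {0,2,4,6,8}
'a' @ 1: {1,3,5}  [accepting]
'c' @ 2: {}  — state set empty
rest 'bacaccac' ignored (set empty)
after full input: {}  (accept=1 not in)

Answer: REJECT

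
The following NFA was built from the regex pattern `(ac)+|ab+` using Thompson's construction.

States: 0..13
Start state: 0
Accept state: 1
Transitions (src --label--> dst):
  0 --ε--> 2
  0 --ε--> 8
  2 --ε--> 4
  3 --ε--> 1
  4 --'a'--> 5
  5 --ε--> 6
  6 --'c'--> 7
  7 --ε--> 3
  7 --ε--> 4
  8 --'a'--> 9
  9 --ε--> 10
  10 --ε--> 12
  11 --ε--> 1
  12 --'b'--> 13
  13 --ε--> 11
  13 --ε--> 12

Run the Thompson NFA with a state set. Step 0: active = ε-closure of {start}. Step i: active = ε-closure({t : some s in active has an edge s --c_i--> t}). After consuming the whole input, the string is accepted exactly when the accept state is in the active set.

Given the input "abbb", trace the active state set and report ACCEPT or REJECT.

S₀ = ε-closure({0}) = {0,2,4,8}
'a' @ 1: {5,6,9,10,12}
'b' @ 2: {1,11,12,13}  ✓accept
'b' @ 3: {1,11,12,13}  ✓accept
'b' @ 4: {1,11,12,13}  ✓accept
after full input: {1,11,12,13}  (accept=1 in)

Answer: ACCEPT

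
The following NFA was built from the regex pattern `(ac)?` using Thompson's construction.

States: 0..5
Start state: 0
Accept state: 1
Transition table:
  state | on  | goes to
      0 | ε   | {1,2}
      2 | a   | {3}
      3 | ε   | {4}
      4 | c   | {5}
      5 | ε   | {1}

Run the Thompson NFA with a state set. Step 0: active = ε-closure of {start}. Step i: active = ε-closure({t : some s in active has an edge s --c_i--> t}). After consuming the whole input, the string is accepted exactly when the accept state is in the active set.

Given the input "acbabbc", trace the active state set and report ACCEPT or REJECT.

S₀ = ε-closure({0}) = {0,1,2}
'a' @ 1: {3,4}
'c' @ 2: {1,5}  ✓accept
'b' @ 3: {}  — state set empty
rest 'abbc' ignored (set empty)
final: {}; accept 1 not in set

Answer: REJECT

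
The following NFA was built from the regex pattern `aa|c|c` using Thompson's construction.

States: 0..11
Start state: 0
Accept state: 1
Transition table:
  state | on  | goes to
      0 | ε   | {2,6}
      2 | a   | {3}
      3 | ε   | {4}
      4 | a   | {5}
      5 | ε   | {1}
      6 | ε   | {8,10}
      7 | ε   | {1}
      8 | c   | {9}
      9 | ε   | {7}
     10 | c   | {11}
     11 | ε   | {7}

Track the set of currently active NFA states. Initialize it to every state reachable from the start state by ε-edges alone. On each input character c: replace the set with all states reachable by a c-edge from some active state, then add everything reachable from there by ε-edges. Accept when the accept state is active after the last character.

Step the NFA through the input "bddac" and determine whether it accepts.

S₀ = ε-closure({0}) = {0,2,6,8,10}
'b' @ 1: {}  — no active states
rest 'ddac' ignored (set empty)
end set {} — state 1 not in

Answer: REJECT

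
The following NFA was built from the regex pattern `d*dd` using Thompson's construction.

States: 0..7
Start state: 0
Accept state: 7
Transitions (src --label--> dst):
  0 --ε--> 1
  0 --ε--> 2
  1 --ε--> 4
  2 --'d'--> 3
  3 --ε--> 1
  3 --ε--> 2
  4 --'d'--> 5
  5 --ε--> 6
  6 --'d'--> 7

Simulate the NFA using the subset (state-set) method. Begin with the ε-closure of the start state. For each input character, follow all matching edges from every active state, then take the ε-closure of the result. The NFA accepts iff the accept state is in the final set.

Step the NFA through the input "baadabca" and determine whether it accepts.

start: ε-closure({0}) = {0,1,2,4}
'b' @ 1: {}  — state set empty
rest 'aadabca' ignored (set empty)
after full input: {}  (accept=7 not in)

Answer: REJECT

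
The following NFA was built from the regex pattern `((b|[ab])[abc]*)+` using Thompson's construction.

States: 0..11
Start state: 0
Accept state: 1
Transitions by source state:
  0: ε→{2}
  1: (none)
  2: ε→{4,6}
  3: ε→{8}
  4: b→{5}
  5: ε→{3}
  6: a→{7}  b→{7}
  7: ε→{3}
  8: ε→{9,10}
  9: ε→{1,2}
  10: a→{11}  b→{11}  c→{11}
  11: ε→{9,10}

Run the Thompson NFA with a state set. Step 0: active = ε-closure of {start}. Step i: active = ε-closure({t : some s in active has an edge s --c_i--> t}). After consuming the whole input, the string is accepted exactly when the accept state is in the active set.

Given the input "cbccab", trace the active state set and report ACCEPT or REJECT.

Answer: REJECT

Derivation:
S₀ = ε-closure({0}) = {0,2,4,6}
'c' @ 1: {}  — no active states
rest 'bccab' ignored (set empty)
final: {}; accept 1 not in set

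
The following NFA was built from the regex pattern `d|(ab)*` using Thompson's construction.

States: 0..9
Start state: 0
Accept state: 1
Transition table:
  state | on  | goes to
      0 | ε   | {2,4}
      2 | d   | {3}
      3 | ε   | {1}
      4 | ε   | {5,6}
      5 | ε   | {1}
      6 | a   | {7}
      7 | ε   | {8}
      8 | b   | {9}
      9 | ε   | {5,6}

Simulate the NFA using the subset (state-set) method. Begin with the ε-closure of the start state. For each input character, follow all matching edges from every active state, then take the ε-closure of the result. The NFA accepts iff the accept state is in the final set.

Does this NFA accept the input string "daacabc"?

Answer: REJECT

Derivation:
initial (ε-close {0}): {0,1,2,4,5,6}
'd' @ 1: {1,3}  ✓accept
'a' @ 2: {}  — state set empty
rest 'acabc' ignored (set empty)
final: {}; accept 1 not in set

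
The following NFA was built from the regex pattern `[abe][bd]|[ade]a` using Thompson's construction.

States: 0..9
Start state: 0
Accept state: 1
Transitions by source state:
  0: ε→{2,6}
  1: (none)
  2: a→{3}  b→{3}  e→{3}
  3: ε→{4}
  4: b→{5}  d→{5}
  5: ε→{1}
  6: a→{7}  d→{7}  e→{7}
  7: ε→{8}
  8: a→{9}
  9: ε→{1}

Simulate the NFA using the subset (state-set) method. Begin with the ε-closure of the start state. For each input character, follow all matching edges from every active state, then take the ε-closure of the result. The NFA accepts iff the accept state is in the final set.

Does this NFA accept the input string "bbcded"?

Answer: REJECT

Steps:
start: ε-closure({0}) = {0,2,6}
'b' @ 1: {3,4}
'b' @ 2: {1,5}  [accepting]
'c' @ 3: {}  — state set empty
rest 'ded' ignored (set empty)
end set {} — state 1 not in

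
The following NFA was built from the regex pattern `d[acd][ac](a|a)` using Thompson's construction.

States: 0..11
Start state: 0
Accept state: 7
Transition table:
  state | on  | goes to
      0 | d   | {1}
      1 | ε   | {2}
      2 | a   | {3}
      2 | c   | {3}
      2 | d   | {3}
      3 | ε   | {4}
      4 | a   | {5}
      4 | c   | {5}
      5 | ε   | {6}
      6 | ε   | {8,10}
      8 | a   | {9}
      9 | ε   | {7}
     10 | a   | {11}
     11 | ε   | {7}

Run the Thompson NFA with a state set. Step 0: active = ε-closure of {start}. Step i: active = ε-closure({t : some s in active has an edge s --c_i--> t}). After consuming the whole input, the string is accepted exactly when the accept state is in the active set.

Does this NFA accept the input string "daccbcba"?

Answer: REJECT

Derivation:
start: ε-closure({0}) = {0}
'd' @ 1: {1,2}
'a' @ 2: {3,4}
'c' @ 3: {5,6,8,10}
'c' @ 4: {}  — state set empty
rest 'bcba' ignored (set empty)
final: {}; accept 7 not in set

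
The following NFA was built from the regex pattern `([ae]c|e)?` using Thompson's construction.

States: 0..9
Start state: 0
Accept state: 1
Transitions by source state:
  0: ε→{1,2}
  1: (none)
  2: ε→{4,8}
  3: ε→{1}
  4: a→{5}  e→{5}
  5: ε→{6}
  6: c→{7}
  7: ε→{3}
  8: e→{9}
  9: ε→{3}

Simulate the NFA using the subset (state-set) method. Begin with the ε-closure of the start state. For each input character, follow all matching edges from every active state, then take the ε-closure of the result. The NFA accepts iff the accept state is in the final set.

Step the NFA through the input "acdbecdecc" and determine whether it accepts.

initial (ε-close {0}): {0,1,2,4,8}
'a' @ 1: {5,6}
'c' @ 2: {1,3,7}  ✓accept
'd' @ 3: {}  — state set empty
rest 'becdecc' ignored (set empty)
after full input: {}  (accept=1 not in)

Answer: REJECT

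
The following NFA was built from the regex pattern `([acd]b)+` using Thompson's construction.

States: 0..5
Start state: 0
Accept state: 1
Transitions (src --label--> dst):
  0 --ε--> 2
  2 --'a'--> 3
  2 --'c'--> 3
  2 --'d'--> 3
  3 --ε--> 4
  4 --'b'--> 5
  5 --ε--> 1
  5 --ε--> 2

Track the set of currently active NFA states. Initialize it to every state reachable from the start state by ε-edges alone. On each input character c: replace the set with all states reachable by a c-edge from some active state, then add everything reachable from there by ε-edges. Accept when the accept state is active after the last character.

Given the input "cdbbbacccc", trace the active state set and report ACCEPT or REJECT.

initial (ε-close {0}): {0,2}
'c' @ 1: {3,4}
'd' @ 2: {}  — state set empty
rest 'bbbacccc' ignored (set empty)
end set {} — state 1 not in

Answer: REJECT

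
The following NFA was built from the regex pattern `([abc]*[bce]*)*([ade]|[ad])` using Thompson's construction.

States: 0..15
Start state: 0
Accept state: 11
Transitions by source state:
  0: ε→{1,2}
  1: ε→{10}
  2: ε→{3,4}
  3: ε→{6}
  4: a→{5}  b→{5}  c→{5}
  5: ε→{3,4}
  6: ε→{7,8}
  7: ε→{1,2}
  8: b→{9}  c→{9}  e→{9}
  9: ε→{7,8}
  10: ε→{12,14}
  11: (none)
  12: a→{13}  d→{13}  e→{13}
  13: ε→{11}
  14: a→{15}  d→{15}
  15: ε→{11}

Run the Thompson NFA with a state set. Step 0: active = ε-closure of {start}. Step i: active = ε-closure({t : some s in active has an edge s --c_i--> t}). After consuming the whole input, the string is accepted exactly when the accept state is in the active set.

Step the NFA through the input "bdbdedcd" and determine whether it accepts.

S₀ = ε-closure({0}) = {0,1,2,3,4,6,7,8,10,12,14}
'b' @ 1: {1,2,3,4,5,6,7,8,9,10,12,14}
'd' @ 2: {11,13,15}  (accept∈set)
'b' @ 3: {}  — state set empty
rest 'dedcd' ignored (set empty)
end set {} — state 11 not in

Answer: REJECT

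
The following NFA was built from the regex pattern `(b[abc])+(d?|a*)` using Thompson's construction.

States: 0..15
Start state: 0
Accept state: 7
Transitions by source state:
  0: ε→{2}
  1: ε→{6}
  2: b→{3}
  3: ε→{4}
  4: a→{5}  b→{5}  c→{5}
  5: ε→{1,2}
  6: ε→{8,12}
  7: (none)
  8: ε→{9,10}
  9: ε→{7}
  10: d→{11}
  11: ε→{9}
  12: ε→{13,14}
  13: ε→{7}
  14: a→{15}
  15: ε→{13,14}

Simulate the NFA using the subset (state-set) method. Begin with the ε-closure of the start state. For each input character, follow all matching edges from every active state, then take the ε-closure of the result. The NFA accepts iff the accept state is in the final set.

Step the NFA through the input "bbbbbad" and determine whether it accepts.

Answer: ACCEPT

Trace:
start: ε-closure({0}) = {0,2}
'b' @ 1: {3,4}
'b' @ 2: {1,2,5,6,7,8,9,10,12,13,14}  ✓accept
'b' @ 3: {3,4}
'b' @ 4: {1,2,5,6,7,8,9,10,12,13,14}  ✓accept
'b' @ 5: {3,4}
'a' @ 6: {1,2,5,6,7,8,9,10,12,13,14}  ✓accept
'd' @ 7: {7,9,11}  ✓accept
after full input: {7,9,11}  (accept=7 in)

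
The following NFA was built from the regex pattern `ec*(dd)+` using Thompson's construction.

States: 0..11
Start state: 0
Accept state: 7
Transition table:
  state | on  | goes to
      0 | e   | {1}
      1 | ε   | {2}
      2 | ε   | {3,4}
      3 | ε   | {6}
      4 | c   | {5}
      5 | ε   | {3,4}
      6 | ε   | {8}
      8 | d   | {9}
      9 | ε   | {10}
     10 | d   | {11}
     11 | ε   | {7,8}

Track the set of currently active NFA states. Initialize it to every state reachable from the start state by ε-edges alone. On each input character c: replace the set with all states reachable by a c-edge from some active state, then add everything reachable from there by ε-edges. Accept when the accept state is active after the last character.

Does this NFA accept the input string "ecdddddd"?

Answer: ACCEPT

Derivation:
initial (ε-close {0}): {0}
'e' @ 1: {1,2,3,4,6,8}
'c' @ 2: {3,4,5,6,8}
'd' @ 3: {9,10}
'd' @ 4: {7,8,11}  (accept∈set)
'd' @ 5: {9,10}
'd' @ 6: {7,8,11}  (accept∈set)
'd' @ 7: {9,10}
'd' @ 8: {7,8,11}  (accept∈set)
final: {7,8,11}; accept 7 in set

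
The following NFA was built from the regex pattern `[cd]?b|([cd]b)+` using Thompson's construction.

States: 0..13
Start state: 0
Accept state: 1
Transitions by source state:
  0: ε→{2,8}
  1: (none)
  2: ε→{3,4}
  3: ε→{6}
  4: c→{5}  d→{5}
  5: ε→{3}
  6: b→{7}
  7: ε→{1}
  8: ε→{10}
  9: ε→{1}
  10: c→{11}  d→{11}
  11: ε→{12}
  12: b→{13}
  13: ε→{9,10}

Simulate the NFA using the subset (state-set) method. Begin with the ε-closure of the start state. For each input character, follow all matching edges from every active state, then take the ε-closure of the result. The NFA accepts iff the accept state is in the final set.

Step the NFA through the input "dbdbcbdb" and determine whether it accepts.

initial (ε-close {0}): {0,2,3,4,6,8,10}
'd' @ 1: {3,5,6,11,12}
'b' @ 2: {1,7,9,10,13}  [accepting]
'd' @ 3: {11,12}
'b' @ 4: {1,9,10,13}  [accepting]
'c' @ 5: {11,12}
'b' @ 6: {1,9,10,13}  [accepting]
'd' @ 7: {11,12}
'b' @ 8: {1,9,10,13}  [accepting]
end set {1,9,10,13} — state 1 in

Answer: ACCEPT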